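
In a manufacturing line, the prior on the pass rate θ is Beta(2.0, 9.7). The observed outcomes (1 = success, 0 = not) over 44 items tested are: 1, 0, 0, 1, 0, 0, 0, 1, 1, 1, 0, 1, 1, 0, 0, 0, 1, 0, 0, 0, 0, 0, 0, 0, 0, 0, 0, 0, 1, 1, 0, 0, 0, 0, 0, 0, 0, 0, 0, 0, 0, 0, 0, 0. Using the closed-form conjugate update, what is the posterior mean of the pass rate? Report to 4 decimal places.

The Beta prior is conjugate to a Binomial/Bernoulli likelihood; the update adds successes to α and failures to β.
Posterior: Beta(α+k, β+n−k) = Beta(2.0+10, 9.7+34) = Beta(12.0, 43.7).
Posterior mean = α/(α+β) = 12.0/55.7 = 0.2154.

0.2154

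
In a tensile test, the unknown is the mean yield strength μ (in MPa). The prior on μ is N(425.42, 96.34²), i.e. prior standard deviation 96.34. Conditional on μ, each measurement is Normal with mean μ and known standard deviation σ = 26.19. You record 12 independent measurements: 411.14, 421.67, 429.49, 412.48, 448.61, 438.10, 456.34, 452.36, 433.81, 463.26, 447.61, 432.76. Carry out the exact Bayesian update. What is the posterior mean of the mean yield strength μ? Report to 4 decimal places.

For Normal data with known variance σ², a Normal(μ₀, σ₀²) prior on μ is conjugate. Posterior precision = 1/σ₀² + n/σ²; posterior mean is the precision-weighted average of μ₀ and x̄.
Σxᵢ = 411.14 + 421.67 + 429.49 + 412.48 + 448.61 + 438.10 + 456.34 + 452.36 + 433.81 + 463.26 + 447.61 + 432.76 = 5247.63, so n·x̄ = 5247.63.
σ₀² = 96.34² = 9281.3956, σ² = 26.19² = 685.9161; σ² + n·σ₀² = 685.9161 + 12·9281.3956 = 112062.6633.
Posterior mean = (μ₀/σ₀² + n·x̄/σ²)/(1/σ₀² + n/σ²) = (σ²·μ₀ + σ₀²·n·x̄)/(σ² + n·σ₀²) = (685.9161·425.42 + 9281.3956·5247.63)/112062.6633 = 48997132.41969/112062.6633 = 437.2298.

437.2298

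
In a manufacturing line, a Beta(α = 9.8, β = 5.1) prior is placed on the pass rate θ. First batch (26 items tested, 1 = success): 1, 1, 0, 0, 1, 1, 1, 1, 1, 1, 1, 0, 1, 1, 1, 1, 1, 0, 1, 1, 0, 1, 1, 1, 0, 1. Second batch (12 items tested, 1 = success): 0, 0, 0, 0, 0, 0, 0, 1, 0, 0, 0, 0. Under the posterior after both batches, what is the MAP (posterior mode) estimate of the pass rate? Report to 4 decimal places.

0.5855

The Beta prior is conjugate to a Binomial/Bernoulli likelihood; the update adds successes to α and failures to β.
After batch 1: Beta(9.8+20, 5.1+6) = Beta(29.8, 11.1).
After batch 2: Beta(29.8+1, 11.1+11) = Beta(30.8, 22.1).
Mode of Beta(a,b) for a,b>1 is (a−1)/(a+b−2) = 29.8/50.9 = 0.5855.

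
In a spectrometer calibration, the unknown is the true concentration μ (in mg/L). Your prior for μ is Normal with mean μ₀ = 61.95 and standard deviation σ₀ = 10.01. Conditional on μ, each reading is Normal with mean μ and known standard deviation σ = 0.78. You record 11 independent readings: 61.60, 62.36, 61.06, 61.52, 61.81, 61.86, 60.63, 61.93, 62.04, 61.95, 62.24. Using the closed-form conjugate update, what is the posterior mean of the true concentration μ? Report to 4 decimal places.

61.7274

For Normal data with known variance σ², a Normal(μ₀, σ₀²) prior on μ is conjugate. Posterior precision = 1/σ₀² + n/σ²; posterior mean is the precision-weighted average of μ₀ and x̄.
Σxᵢ = 61.60 + 62.36 + 61.06 + 61.52 + 61.81 + 61.86 + 60.63 + 61.93 + 62.04 + 61.95 + 62.24 = 679, so n·x̄ = 679.
σ₀² = 10.01² = 100.2001, σ² = 0.78² = 0.6084; σ² + n·σ₀² = 0.6084 + 11·100.2001 = 1102.8095.
Posterior mean = (μ₀/σ₀² + n·x̄/σ²)/(1/σ₀² + n/σ²) = (σ²·μ₀ + σ₀²·n·x̄)/(σ² + n·σ₀²) = (0.6084·61.95 + 100.2001·679)/1102.8095 = 68073.55828/1102.8095 = 61.7274.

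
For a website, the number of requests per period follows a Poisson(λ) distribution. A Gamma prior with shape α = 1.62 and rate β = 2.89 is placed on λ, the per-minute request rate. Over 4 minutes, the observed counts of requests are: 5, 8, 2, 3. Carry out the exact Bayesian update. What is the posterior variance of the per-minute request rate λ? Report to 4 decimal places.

0.4133

With a Gamma(shape α, rate β) prior, the Poisson likelihood is conjugate: the posterior is Gamma(α + ΣXᵢ, β + n).
Sum of counts S = 18 over n = 4 minutes.
Posterior: Gamma(α+S, β+n) = Gamma(1.62+18, 2.89+4) = Gamma(19.62, 6.89).
Var = α/β² = 19.62/6.89² = 0.4133.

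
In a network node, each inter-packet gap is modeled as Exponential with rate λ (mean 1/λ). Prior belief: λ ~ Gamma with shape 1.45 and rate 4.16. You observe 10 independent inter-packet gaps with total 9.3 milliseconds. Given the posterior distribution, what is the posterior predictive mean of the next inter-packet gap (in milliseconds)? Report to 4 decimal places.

1.2880

With a Gamma(shape α, rate β) prior on the exponential rate λ, the posterior after n observations with total T = Σxᵢ is Gamma(α+n, β+T).
Posterior: Gamma(1.45+10, 4.16+9.3) = Gamma(11.45, 13.46).
The predictive distribution for the next observation is Lomax; its mean is β/(α−1) = 13.46/10.45 = 1.2880.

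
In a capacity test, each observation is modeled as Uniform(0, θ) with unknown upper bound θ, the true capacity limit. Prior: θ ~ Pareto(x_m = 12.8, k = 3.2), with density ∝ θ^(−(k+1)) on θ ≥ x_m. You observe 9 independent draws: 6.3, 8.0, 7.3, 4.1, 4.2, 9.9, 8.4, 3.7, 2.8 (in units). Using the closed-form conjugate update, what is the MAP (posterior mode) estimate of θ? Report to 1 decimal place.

A Pareto(scale x_m, shape k) prior on the upper bound θ of Uniform(0, θ) is conjugate: posterior is Pareto(max(x_m, max xᵢ), k + n).
Sample maximum = 9.9; prior scale x_m = 12.8 → posterior scale = max = 12.8.
Posterior shape = 3.2 + 9 = 12.2.
The Pareto density is decreasing on [x_m, ∞), so the mode is x_m = 12.8.

12.8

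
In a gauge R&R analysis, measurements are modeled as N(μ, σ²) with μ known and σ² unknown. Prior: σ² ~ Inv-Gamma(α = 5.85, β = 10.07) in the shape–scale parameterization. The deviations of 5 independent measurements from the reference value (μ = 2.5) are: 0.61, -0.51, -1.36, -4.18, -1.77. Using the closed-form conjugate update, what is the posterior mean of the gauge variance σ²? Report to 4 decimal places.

With known mean μ and an Inverse-Gamma(α, β) prior on σ², the Normal likelihood is conjugate: posterior is Inv-Gamma(α + n/2, β + Σ(xᵢ−μ)²/2).
Σ(xᵢ−μ)² = (0.61)² + (-0.51)² + (-1.36)² + (-4.18)² + (-1.77)² = 23.0871.
Posterior: Inv-Gamma(5.85 + 5/2, 10.07 + 23.0871/2) = Inv-Gamma(8.35, 21.61355).
E[σ²|data] = β/(α−1) = 21.61355/7.35 = 2.9406.

2.9406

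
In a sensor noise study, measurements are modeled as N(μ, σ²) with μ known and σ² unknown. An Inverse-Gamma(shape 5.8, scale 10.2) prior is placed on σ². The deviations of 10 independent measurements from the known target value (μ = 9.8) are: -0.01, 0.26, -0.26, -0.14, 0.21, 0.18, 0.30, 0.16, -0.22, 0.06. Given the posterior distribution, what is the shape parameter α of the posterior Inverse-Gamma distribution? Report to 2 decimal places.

10.80

With known mean μ and an Inverse-Gamma(α, β) prior on σ², the Normal likelihood is conjugate: posterior is Inv-Gamma(α + n/2, β + Σ(xᵢ−μ)²/2).
Σ(xᵢ−μ)² = (-0.01)² + (0.26)² + (-0.26)² + (-0.14)² + (0.21)² + (0.18)² + (0.30)² + (0.16)² + (-0.22)² + (0.06)² = 0.3990.
Posterior: Inv-Gamma(5.8 + 10/2, 10.2 + 0.3990/2) = Inv-Gamma(10.80, 10.39950).
Posterior α = 10.80.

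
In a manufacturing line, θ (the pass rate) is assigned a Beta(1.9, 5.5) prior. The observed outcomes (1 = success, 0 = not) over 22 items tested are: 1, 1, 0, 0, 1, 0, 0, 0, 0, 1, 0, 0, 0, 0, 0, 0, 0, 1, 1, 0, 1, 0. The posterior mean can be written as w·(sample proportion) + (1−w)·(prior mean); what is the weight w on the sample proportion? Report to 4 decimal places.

The Beta prior is conjugate to a Binomial/Bernoulli likelihood; the update adds successes to α and failures to β.
Posterior mean = (α₀+k)/(α₀+β₀+n) = [n/(α₀+β₀+n)]·(k/n) + [(α₀+β₀)/(α₀+β₀+n)]·α₀/(α₀+β₀), so only n and the prior enter the weight.
The weight on the data is w = n/(α₀+β₀+n) = 22/(1.9+5.5+22) = 22/29.4 = 0.7483.

0.7483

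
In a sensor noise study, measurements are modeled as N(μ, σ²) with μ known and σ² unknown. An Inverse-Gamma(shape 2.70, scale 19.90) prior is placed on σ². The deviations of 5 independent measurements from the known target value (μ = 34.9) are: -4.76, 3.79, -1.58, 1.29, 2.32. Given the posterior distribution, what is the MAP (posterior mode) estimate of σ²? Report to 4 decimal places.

With known mean μ and an Inverse-Gamma(α, β) prior on σ², the Normal likelihood is conjugate: posterior is Inv-Gamma(α + n/2, β + Σ(xᵢ−μ)²/2).
Σ(xᵢ−μ)² = (-4.76)² + (3.79)² + (-1.58)² + (1.29)² + (2.32)² = 46.5646.
Posterior: Inv-Gamma(2.70 + 5/2, 19.90 + 46.5646/2) = Inv-Gamma(5.20, 43.18230).
Mode = β/(α+1) = 43.18230/6.20 = 6.9649.

6.9649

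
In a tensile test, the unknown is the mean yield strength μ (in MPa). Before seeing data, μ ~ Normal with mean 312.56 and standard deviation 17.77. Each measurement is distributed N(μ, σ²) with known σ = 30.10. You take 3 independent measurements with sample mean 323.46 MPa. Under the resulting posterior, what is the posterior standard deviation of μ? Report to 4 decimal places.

12.4245

For Normal data with known variance σ², a Normal(μ₀, σ₀²) prior on μ is conjugate. Posterior precision = 1/σ₀² + n/σ²; posterior mean is the precision-weighted average of μ₀ and x̄.
σ₀² = 17.77² = 315.7729, σ² = 30.10² = 906.01; σ² + n·σ₀² = 906.01 + 3·315.7729 = 1853.3287.
Posterior precision = 1/σ₀² + n/σ² = 1/315.7729 + 3/906.01 = (σ² + n·σ₀²)/(σ₀²σ²) = 1853.3287/(315.7729·906.01); posterior variance σₙ² = σ₀²σ²/(σ² + n·σ₀²) = 315.7729·906.01/1853.3287 = 154.367331.
Posterior SD = √σₙ² = √(315.7729·906.01/1853.3287) = 12.4245.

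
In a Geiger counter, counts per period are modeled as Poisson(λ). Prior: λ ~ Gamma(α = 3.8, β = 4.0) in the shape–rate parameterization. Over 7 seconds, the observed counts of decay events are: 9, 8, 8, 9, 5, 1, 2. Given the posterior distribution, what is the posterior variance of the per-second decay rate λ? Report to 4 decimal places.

With a Gamma(shape α, rate β) prior, the Poisson likelihood is conjugate: the posterior is Gamma(α + ΣXᵢ, β + n).
Sum of counts S = 42 over n = 7 seconds.
Posterior: Gamma(α+S, β+n) = Gamma(3.8+42, 4.0+7) = Gamma(45.8, 11.0).
Var = α/β² = 45.8/11.0² = 0.3785.

0.3785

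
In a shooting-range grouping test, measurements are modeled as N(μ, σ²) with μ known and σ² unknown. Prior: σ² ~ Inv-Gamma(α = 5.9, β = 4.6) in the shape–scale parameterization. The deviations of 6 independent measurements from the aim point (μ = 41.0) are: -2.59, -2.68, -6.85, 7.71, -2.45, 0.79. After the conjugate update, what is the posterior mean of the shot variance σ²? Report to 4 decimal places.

With known mean μ and an Inverse-Gamma(α, β) prior on σ², the Normal likelihood is conjugate: posterior is Inv-Gamma(α + n/2, β + Σ(xᵢ−μ)²/2).
Σ(xᵢ−μ)² = (-2.59)² + (-2.68)² + (-6.85)² + (7.71)² + (-2.45)² + (0.79)² = 126.8837.
Posterior: Inv-Gamma(5.9 + 6/2, 4.6 + 126.8837/2) = Inv-Gamma(8.90, 68.04185).
E[σ²|data] = β/(α−1) = 68.04185/7.90 = 8.6129.

8.6129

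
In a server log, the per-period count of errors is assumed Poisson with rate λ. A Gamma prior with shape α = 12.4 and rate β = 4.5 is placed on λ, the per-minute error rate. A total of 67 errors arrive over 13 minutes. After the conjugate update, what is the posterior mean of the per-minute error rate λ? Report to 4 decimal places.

4.5371

With a Gamma(shape α, rate β) prior, the Poisson likelihood is conjugate: the posterior is Gamma(α + ΣXᵢ, β + n).
Posterior: Gamma(α+S, β+n) = Gamma(12.4+67, 4.5+13) = Gamma(79.4, 17.5).
Posterior mean = α/β = 79.4/17.5 = 4.5371.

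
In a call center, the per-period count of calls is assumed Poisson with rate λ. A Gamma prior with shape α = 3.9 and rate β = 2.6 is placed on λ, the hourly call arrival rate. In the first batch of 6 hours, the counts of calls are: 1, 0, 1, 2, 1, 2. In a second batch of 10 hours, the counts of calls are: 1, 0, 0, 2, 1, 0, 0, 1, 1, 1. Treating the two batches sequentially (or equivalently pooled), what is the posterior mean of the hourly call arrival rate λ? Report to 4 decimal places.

With a Gamma(shape α, rate β) prior, the Poisson likelihood is conjugate: the posterior is Gamma(α + ΣXᵢ, β + n).
Batch 1: sum of counts S = 7 over n = 6 hours.
After batch 1: Gamma(α+S, β+n) = Gamma(3.9+7, 2.6+6) = Gamma(10.9, 8.6).
Batch 2: sum of counts S = 7 over n = 10 hours.
After batch 2: Gamma(α+S, β+n) = Gamma(10.9+7, 8.6+10) = Gamma(17.9, 18.6).
Posterior mean = α/β = 17.9/18.6 = 0.9624.

0.9624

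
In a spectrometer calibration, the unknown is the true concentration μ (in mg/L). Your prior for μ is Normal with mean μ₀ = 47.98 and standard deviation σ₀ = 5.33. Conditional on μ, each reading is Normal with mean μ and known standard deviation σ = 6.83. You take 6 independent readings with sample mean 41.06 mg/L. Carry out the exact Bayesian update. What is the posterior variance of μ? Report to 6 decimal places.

For Normal data with known variance σ², a Normal(μ₀, σ₀²) prior on μ is conjugate. Posterior precision = 1/σ₀² + n/σ²; posterior mean is the precision-weighted average of μ₀ and x̄.
σ₀² = 5.33² = 28.4089, σ² = 6.83² = 46.6489; σ² + n·σ₀² = 46.6489 + 6·28.4089 = 217.1023.
Posterior precision = 1/σ₀² + n/σ² = 1/28.4089 + 6/46.6489 = (σ² + n·σ₀²)/(σ₀²σ²) = 217.1023/(28.4089·46.6489); posterior variance σₙ² = σ₀²σ²/(σ² + n·σ₀²) = 28.4089·46.6489/217.1023 = 6.104237.

6.104237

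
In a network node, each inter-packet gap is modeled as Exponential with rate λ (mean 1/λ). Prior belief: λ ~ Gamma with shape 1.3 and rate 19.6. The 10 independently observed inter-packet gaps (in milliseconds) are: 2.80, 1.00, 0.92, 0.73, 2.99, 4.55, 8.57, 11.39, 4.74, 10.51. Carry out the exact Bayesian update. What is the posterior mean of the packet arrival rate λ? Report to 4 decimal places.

With a Gamma(shape α, rate β) prior on the exponential rate λ, the posterior after n observations with total T = Σxᵢ is Gamma(α+n, β+T).
Sum of observations T = 48.20 milliseconds; n = 10.
Posterior: Gamma(1.3+10, 19.6+48.20) = Gamma(11.3, 67.80).
Posterior mean of λ = α/β = 11.3/67.80 = 0.1667.

0.1667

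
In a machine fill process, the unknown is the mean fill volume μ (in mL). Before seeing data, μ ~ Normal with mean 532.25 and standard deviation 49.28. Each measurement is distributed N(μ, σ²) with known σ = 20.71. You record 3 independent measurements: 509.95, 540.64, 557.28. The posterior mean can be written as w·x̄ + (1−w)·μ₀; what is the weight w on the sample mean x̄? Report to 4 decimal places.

0.9444

For Normal data with known variance σ², a Normal(μ₀, σ₀²) prior on μ is conjugate. Posterior precision = 1/σ₀² + n/σ²; posterior mean is the precision-weighted average of μ₀ and x̄.
σ₀² = 49.28² = 2428.5184, σ² = 20.71² = 428.9041. Prior precision 1/σ₀² = 1/2428.5184; data precision n/σ² = 3/428.9041.
w = (n/σ²)/(1/σ₀² + n/σ²) = n·σ₀²/(σ² + n·σ₀²) = 3·2428.5184/(428.9041 + 3·2428.5184) = 7285.5552/7714.4593 = 0.9444.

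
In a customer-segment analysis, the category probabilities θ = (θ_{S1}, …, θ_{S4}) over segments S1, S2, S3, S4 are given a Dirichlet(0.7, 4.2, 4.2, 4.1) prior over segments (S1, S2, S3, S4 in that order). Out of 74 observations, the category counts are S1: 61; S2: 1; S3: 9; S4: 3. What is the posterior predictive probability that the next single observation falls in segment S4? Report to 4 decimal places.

0.0814

The Dirichlet prior is conjugate to the Multinomial likelihood: each posterior αⱼ = prior αⱼ + observed count nⱼ.
Posterior concentration: (61.7, 5.2, 13.2, 7.1), total = 87.2.
P(next = S4 | data) = α_{S4}/Σα = 0.0814.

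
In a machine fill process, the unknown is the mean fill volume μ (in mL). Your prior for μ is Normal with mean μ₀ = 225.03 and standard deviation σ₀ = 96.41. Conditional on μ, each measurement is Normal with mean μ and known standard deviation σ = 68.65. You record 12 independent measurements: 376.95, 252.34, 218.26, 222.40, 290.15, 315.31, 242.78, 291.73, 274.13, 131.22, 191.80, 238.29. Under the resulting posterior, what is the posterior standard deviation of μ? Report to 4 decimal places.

For Normal data with known variance σ², a Normal(μ₀, σ₀²) prior on μ is conjugate. Posterior precision = 1/σ₀² + n/σ²; posterior mean is the precision-weighted average of μ₀ and x̄.
σ₀² = 96.41² = 9294.8881, σ² = 68.65² = 4712.8225; σ² + n·σ₀² = 4712.8225 + 12·9294.8881 = 116251.4797.
Posterior precision = 1/σ₀² + n/σ² = 1/9294.8881 + 12/4712.8225 = (σ² + n·σ₀²)/(σ₀²σ²) = 116251.4797/(9294.8881·4712.8225); posterior variance σₙ² = σ₀²σ²/(σ² + n·σ₀²) = 9294.8881·4712.8225/116251.4797 = 376.813765.
Posterior SD = √σₙ² = √(9294.8881·4712.8225/116251.4797) = 19.4117.

19.4117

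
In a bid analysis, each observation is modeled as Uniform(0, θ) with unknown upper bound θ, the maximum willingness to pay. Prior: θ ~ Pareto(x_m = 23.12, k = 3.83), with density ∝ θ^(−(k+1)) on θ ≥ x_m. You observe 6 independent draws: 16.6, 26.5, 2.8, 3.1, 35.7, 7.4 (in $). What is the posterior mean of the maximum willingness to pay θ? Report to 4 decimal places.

39.7430

A Pareto(scale x_m, shape k) prior on the upper bound θ of Uniform(0, θ) is conjugate: posterior is Pareto(max(x_m, max xᵢ), k + n).
Sample maximum = 35.7; prior scale x_m = 23.12 → posterior scale = max = 35.70.
Posterior shape = 3.83 + 6 = 9.83.
E[θ|data] = k·x_m/(k−1) = 9.83·35.70/8.83 = 39.7430.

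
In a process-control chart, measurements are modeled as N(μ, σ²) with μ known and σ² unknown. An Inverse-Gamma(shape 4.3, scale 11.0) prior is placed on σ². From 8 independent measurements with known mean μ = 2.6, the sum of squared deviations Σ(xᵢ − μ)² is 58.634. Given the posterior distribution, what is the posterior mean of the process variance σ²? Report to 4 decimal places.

With known mean μ and an Inverse-Gamma(α, β) prior on σ², the Normal likelihood is conjugate: posterior is Inv-Gamma(α + n/2, β + Σ(xᵢ−μ)²/2).
Posterior: Inv-Gamma(4.3 + 8/2, 11.0 + 58.634/2) = Inv-Gamma(8.30, 40.3170).
E[σ²|data] = β/(α−1) = 40.3170/7.30 = 5.5229.

5.5229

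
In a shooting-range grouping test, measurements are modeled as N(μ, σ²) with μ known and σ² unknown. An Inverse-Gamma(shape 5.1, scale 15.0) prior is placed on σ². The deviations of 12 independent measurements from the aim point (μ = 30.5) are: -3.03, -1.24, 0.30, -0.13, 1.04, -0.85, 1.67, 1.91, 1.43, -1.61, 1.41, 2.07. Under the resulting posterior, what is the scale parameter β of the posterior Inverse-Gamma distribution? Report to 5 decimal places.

With known mean μ and an Inverse-Gamma(α, β) prior on σ², the Normal likelihood is conjugate: posterior is Inv-Gamma(α + n/2, β + Σ(xᵢ−μ)²/2).
Σ(xᵢ−μ)² = (-3.03)² + (-1.24)² + (0.30)² + (-0.13)² + (1.04)² + (-0.85)² + (1.67)² + (1.91)² + (1.43)² + (-1.61)² + (1.41)² + (2.07)² = 29.9765.
Posterior: Inv-Gamma(5.1 + 12/2, 15.0 + 29.9765/2) = Inv-Gamma(11.10, 29.98825).
Posterior β = 29.98825.

29.98825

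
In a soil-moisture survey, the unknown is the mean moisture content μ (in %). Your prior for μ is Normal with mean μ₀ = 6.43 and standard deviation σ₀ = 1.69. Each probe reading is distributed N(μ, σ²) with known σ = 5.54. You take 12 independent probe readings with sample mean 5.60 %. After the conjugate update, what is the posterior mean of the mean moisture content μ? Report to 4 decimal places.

5.9921

For Normal data with known variance σ², a Normal(μ₀, σ₀²) prior on μ is conjugate. Posterior precision = 1/σ₀² + n/σ²; posterior mean is the precision-weighted average of μ₀ and x̄.
n·x̄ = 12·5.60 = 67.2.
σ₀² = 1.69² = 2.8561, σ² = 5.54² = 30.6916; σ² + n·σ₀² = 30.6916 + 12·2.8561 = 64.9648.
Posterior mean = (μ₀/σ₀² + n·x̄/σ²)/(1/σ₀² + n/σ²) = (σ²·μ₀ + σ₀²·n·x̄)/(σ² + n·σ₀²) = (30.6916·6.43 + 2.8561·67.2)/64.9648 = 389.276908/64.9648 = 5.9921.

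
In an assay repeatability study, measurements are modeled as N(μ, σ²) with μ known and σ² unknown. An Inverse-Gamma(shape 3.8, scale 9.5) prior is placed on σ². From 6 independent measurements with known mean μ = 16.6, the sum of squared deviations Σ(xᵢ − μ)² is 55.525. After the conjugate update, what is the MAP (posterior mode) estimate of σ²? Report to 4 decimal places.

4.7772

With known mean μ and an Inverse-Gamma(α, β) prior on σ², the Normal likelihood is conjugate: posterior is Inv-Gamma(α + n/2, β + Σ(xᵢ−μ)²/2).
Posterior: Inv-Gamma(3.8 + 6/2, 9.5 + 55.525/2) = Inv-Gamma(6.80, 37.2625).
Mode = β/(α+1) = 37.2625/7.80 = 4.7772.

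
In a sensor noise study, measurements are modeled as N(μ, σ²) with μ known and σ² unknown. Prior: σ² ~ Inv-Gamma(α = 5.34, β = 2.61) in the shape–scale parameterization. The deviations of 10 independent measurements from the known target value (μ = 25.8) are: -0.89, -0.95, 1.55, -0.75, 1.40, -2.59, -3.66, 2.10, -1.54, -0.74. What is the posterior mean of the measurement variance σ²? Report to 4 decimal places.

2.1024

With known mean μ and an Inverse-Gamma(α, β) prior on σ², the Normal likelihood is conjugate: posterior is Inv-Gamma(α + n/2, β + Σ(xᵢ−μ)²/2).
Σ(xᵢ−μ)² = (-0.89)² + (-0.95)² + (1.55)² + (-0.75)² + (1.40)² + (-2.59)² + (-3.66)² + (2.10)² + (-1.54)² + (-0.74)² = 34.0525.
Posterior: Inv-Gamma(5.34 + 10/2, 2.61 + 34.0525/2) = Inv-Gamma(10.34, 19.63625).
E[σ²|data] = β/(α−1) = 19.63625/9.34 = 2.1024.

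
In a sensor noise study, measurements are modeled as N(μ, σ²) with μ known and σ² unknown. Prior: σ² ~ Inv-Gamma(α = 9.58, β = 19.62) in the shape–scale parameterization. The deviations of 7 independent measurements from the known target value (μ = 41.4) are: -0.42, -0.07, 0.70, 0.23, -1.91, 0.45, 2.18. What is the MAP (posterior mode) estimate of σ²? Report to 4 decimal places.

1.7247

With known mean μ and an Inverse-Gamma(α, β) prior on σ², the Normal likelihood is conjugate: posterior is Inv-Gamma(α + n/2, β + Σ(xᵢ−μ)²/2).
Σ(xᵢ−μ)² = (-0.42)² + (-0.07)² + (0.70)² + (0.23)² + (-1.91)² + (0.45)² + (2.18)² = 9.3272.
Posterior: Inv-Gamma(9.58 + 7/2, 19.62 + 9.3272/2) = Inv-Gamma(13.08, 24.28360).
Mode = β/(α+1) = 24.28360/14.08 = 1.7247.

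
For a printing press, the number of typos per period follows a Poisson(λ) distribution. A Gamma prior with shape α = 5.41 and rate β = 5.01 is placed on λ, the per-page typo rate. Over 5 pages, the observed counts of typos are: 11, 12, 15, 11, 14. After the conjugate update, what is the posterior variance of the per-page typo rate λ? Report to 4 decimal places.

0.6827

With a Gamma(shape α, rate β) prior, the Poisson likelihood is conjugate: the posterior is Gamma(α + ΣXᵢ, β + n).
Sum of counts S = 63 over n = 5 pages.
Posterior: Gamma(α+S, β+n) = Gamma(5.41+63, 5.01+5) = Gamma(68.41, 10.01).
Var = α/β² = 68.41/10.01² = 0.6827.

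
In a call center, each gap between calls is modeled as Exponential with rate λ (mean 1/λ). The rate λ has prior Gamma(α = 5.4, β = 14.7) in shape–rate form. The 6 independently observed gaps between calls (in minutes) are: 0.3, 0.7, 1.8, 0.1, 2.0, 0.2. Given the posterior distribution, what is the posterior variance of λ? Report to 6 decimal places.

0.029079

With a Gamma(shape α, rate β) prior on the exponential rate λ, the posterior after n observations with total T = Σxᵢ is Gamma(α+n, β+T).
Sum of observations T = 5.1 minutes; n = 6.
Posterior: Gamma(5.4+6, 14.7+5.1) = Gamma(11.4, 19.8).
Var = α/β² = 0.029079.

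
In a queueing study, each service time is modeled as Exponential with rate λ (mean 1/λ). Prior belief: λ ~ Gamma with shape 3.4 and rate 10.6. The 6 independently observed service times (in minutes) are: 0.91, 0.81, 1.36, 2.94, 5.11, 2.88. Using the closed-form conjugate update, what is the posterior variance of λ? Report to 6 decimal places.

0.015520

With a Gamma(shape α, rate β) prior on the exponential rate λ, the posterior after n observations with total T = Σxᵢ is Gamma(α+n, β+T).
Sum of observations T = 14.01 minutes; n = 6.
Posterior: Gamma(3.4+6, 10.6+14.01) = Gamma(9.4, 24.61).
Var = α/β² = 0.015520.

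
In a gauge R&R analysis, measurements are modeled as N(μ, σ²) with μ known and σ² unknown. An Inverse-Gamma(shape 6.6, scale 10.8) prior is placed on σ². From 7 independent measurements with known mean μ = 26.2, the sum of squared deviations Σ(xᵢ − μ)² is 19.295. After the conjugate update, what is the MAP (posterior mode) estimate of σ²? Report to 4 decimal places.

1.8421

With known mean μ and an Inverse-Gamma(α, β) prior on σ², the Normal likelihood is conjugate: posterior is Inv-Gamma(α + n/2, β + Σ(xᵢ−μ)²/2).
Posterior: Inv-Gamma(6.6 + 7/2, 10.8 + 19.295/2) = Inv-Gamma(10.10, 20.4475).
Mode = β/(α+1) = 20.4475/11.10 = 1.8421.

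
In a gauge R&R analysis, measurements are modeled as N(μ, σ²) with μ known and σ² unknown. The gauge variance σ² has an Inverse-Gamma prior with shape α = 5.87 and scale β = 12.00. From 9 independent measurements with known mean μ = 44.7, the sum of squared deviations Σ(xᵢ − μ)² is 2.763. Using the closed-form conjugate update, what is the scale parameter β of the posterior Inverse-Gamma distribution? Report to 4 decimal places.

13.3815

With known mean μ and an Inverse-Gamma(α, β) prior on σ², the Normal likelihood is conjugate: posterior is Inv-Gamma(α + n/2, β + Σ(xᵢ−μ)²/2).
Posterior: Inv-Gamma(5.87 + 9/2, 12.00 + 2.763/2) = Inv-Gamma(10.37, 13.3815).
Posterior β = 13.3815.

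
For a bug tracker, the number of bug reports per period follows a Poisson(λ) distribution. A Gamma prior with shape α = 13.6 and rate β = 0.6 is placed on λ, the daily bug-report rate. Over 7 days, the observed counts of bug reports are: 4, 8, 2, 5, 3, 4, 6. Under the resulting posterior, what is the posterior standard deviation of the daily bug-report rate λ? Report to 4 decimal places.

With a Gamma(shape α, rate β) prior, the Poisson likelihood is conjugate: the posterior is Gamma(α + ΣXᵢ, β + n).
Sum of counts S = 32 over n = 7 days.
Posterior: Gamma(α+S, β+n) = Gamma(13.6+32, 0.6+7) = Gamma(45.6, 7.6).
SD = √α/β = √45.6/7.6 = 0.8885.

0.8885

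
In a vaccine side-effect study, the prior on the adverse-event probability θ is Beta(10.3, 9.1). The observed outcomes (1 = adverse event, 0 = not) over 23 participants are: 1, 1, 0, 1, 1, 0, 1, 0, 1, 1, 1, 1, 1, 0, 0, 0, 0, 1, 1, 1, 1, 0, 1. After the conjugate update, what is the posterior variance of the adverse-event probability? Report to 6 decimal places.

The Beta prior is conjugate to a Binomial/Bernoulli likelihood; the update adds successes to α and failures to β.
Posterior: Beta(α+k, β+n−k) = Beta(10.3+15, 9.1+8) = Beta(25.3, 17.1).
Var = αβ/((α+β)²(α+β+1)) = 25.3·17.1/(42.4²·43.4) = 0.005545.

0.005545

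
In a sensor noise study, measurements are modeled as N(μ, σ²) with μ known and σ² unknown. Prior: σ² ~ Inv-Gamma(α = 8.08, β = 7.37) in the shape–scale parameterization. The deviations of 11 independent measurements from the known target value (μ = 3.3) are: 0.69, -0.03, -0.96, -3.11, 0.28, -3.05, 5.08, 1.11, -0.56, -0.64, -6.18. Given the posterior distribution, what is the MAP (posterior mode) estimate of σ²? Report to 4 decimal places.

3.4686

With known mean μ and an Inverse-Gamma(α, β) prior on σ², the Normal likelihood is conjugate: posterior is Inv-Gamma(α + n/2, β + Σ(xᵢ−μ)²/2).
Σ(xᵢ−μ)² = (0.69)² + (-0.03)² + (-0.96)² + (-3.11)² + (0.28)² + (-3.05)² + (5.08)² + (1.11)² + (-0.56)² + (-0.64)² + (-6.18)² = 86.4057.
Posterior: Inv-Gamma(8.08 + 11/2, 7.37 + 86.4057/2) = Inv-Gamma(13.58, 50.57285).
Mode = β/(α+1) = 50.57285/14.58 = 3.4686.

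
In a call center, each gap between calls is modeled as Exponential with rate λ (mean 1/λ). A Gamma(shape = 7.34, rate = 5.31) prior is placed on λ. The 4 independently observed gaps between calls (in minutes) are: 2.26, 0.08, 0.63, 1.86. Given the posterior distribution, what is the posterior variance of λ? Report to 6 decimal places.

0.110290

With a Gamma(shape α, rate β) prior on the exponential rate λ, the posterior after n observations with total T = Σxᵢ is Gamma(α+n, β+T).
Sum of observations T = 4.83 minutes; n = 4.
Posterior: Gamma(7.34+4, 5.31+4.83) = Gamma(11.34, 10.14).
Var = α/β² = 0.110290.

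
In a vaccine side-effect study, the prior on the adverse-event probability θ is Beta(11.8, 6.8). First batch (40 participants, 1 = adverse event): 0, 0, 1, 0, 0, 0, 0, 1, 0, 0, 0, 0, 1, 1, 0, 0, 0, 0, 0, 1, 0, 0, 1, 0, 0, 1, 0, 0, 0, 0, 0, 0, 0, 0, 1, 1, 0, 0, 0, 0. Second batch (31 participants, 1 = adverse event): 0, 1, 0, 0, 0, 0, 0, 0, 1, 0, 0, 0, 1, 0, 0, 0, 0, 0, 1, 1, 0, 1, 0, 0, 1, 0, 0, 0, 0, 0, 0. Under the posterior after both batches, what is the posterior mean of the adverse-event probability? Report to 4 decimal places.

The Beta prior is conjugate to a Binomial/Bernoulli likelihood; the update adds successes to α and failures to β.
After batch 1: Beta(11.8+9, 6.8+31) = Beta(20.8, 37.8).
After batch 2: Beta(20.8+7, 37.8+24) = Beta(27.8, 61.8).
Posterior mean = α/(α+β) = 27.8/89.6 = 0.3103.

0.3103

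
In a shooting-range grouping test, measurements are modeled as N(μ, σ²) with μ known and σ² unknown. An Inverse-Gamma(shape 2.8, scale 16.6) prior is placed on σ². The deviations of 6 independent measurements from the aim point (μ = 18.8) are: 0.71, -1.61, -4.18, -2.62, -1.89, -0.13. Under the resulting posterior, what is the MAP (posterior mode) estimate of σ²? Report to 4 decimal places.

4.7222

With known mean μ and an Inverse-Gamma(α, β) prior on σ², the Normal likelihood is conjugate: posterior is Inv-Gamma(α + n/2, β + Σ(xᵢ−μ)²/2).
Σ(xᵢ−μ)² = (0.71)² + (-1.61)² + (-4.18)² + (-2.62)² + (-1.89)² + (-0.13)² = 31.0220.
Posterior: Inv-Gamma(2.8 + 6/2, 16.6 + 31.0220/2) = Inv-Gamma(5.80, 32.11100).
Mode = β/(α+1) = 32.11100/6.80 = 4.7222.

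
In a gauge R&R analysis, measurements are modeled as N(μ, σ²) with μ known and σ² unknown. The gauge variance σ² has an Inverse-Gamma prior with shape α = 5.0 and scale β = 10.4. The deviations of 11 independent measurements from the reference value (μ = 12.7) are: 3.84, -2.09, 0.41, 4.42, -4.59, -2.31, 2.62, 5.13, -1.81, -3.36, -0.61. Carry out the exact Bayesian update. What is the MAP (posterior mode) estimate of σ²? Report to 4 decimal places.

With known mean μ and an Inverse-Gamma(α, β) prior on σ², the Normal likelihood is conjugate: posterior is Inv-Gamma(α + n/2, β + Σ(xᵢ−μ)²/2).
Σ(xᵢ−μ)² = (3.84)² + (-2.09)² + (0.41)² + (4.42)² + (-4.59)² + (-2.31)² + (2.62)² + (5.13)² + (-1.81)² + (-3.36)² + (-0.61)² = 113.3415.
Posterior: Inv-Gamma(5.0 + 11/2, 10.4 + 113.3415/2) = Inv-Gamma(10.50, 67.07075).
Mode = β/(α+1) = 67.07075/11.50 = 5.8322.

5.8322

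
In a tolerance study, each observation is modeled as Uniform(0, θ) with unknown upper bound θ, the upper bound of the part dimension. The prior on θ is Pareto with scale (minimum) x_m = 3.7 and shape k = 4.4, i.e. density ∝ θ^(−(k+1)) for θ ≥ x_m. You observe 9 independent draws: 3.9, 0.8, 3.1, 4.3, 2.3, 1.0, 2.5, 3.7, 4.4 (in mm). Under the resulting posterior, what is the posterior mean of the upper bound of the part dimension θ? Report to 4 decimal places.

A Pareto(scale x_m, shape k) prior on the upper bound θ of Uniform(0, θ) is conjugate: posterior is Pareto(max(x_m, max xᵢ), k + n).
Sample maximum = 4.4; prior scale x_m = 3.7 → posterior scale = max = 4.4.
Posterior shape = 4.4 + 9 = 13.4.
E[θ|data] = k·x_m/(k−1) = 13.4·4.4/12.4 = 4.7548.

4.7548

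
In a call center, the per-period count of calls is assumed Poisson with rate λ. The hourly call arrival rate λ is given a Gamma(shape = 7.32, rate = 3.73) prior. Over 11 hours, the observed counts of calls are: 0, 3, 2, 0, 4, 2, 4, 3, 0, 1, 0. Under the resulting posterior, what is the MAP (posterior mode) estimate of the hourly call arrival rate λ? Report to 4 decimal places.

With a Gamma(shape α, rate β) prior, the Poisson likelihood is conjugate: the posterior is Gamma(α + ΣXᵢ, β + n).
Sum of counts S = 19 over n = 11 hours.
Posterior: Gamma(α+S, β+n) = Gamma(7.32+19, 3.73+11) = Gamma(26.32, 14.73).
Mode of Gamma(α,β) for α≥1 is (α−1)/β = 25.32/14.73 = 1.7189.

1.7189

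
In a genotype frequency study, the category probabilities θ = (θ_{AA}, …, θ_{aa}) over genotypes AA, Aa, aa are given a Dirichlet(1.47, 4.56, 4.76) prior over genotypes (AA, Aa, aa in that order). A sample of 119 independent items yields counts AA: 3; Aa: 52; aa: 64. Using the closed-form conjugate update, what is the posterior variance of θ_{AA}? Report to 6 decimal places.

0.000254

The Dirichlet prior is conjugate to the Multinomial likelihood: each posterior αⱼ = prior αⱼ + observed count nⱼ.
Posterior concentration: (4.47, 56.56, 68.76), total = 129.79.
Var[θ_j] = α_j(Σα−α_j)/((Σα)²(Σα+1)) = 4.47·125.32/(129.79²·130.79) = 0.000254.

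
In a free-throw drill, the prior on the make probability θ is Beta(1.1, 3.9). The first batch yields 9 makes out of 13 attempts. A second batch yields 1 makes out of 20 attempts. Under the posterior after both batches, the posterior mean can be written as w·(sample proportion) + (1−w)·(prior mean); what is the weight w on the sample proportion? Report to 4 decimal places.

0.8684

The Beta prior is conjugate to a Binomial/Bernoulli likelihood; the update adds successes to α and failures to β.
Total number of attempts: n = 13 + 20 = 33.
Posterior mean = (α₀+k)/(α₀+β₀+n) = [n/(α₀+β₀+n)]·(k/n) + [(α₀+β₀)/(α₀+β₀+n)]·α₀/(α₀+β₀), so only n and the prior enter the weight.
The weight on the data is w = n/(α₀+β₀+n) = 33/(1.1+3.9+33) = 33/38.0 = 0.8684.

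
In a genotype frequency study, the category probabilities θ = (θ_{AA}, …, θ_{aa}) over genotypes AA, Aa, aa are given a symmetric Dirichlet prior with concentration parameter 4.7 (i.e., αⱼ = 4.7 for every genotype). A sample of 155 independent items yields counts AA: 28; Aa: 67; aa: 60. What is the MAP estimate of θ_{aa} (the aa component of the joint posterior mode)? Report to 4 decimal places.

0.3835

The Dirichlet prior is conjugate to the Multinomial likelihood: each posterior αⱼ = prior αⱼ + observed count nⱼ.
Posterior concentration: (32.7, 71.7, 64.7), total = 169.1.
Joint mode component: (α_{aa}−1)/(Σα−K) = 63.7/166.1 = 0.3835.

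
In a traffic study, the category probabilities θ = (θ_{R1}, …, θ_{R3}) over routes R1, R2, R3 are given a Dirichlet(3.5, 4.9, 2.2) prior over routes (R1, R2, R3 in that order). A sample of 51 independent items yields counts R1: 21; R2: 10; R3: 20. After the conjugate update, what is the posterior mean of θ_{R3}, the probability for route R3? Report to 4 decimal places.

The Dirichlet prior is conjugate to the Multinomial likelihood: each posterior αⱼ = prior αⱼ + observed count nⱼ.
Posterior concentration: (24.5, 14.9, 22.2), total = 61.6.
E[θ_{R3}|data] = α_{R3}/Σα = 22.2/61.6 = 0.3604.

0.3604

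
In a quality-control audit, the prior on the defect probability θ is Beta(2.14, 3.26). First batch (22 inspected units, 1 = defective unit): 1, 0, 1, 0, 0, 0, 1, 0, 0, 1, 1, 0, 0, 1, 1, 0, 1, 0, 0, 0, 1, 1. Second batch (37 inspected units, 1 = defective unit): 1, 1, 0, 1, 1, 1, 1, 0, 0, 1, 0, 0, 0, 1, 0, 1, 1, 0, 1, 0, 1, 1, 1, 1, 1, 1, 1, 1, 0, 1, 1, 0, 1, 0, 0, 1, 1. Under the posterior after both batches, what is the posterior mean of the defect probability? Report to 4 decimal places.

The Beta prior is conjugate to a Binomial/Bernoulli likelihood; the update adds successes to α and failures to β.
After batch 1: Beta(2.14+10, 3.26+12) = Beta(12.14, 15.26).
After batch 2: Beta(12.14+24, 15.26+13) = Beta(36.14, 28.26).
Posterior mean = α/(α+β) = 36.14/64.40 = 0.5612.

0.5612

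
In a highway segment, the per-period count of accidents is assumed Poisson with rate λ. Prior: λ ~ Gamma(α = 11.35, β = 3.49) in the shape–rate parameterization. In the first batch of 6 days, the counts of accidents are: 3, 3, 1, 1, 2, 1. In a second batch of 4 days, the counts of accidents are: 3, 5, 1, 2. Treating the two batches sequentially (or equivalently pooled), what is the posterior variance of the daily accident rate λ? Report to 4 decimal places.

0.1833

With a Gamma(shape α, rate β) prior, the Poisson likelihood is conjugate: the posterior is Gamma(α + ΣXᵢ, β + n).
Batch 1: sum of counts S = 11 over n = 6 days.
After batch 1: Gamma(α+S, β+n) = Gamma(11.35+11, 3.49+6) = Gamma(22.35, 9.49).
Batch 2: sum of counts S = 11 over n = 4 days.
After batch 2: Gamma(α+S, β+n) = Gamma(22.35+11, 9.49+4) = Gamma(33.35, 13.49).
Var = α/β² = 33.35/13.49² = 0.1833.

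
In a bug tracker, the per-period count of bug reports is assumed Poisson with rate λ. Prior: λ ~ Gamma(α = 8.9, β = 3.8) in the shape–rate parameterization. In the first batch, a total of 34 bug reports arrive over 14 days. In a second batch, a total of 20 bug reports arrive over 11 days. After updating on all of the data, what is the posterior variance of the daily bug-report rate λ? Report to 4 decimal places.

With a Gamma(shape α, rate β) prior, the Poisson likelihood is conjugate: the posterior is Gamma(α + ΣXᵢ, β + n).
After batch 1: Gamma(α+S, β+n) = Gamma(8.9+34, 3.8+14) = Gamma(42.9, 17.8).
After batch 2: Gamma(α+S, β+n) = Gamma(42.9+20, 17.8+11) = Gamma(62.9, 28.8).
Var = α/β² = 62.9/28.8² = 0.0758.

0.0758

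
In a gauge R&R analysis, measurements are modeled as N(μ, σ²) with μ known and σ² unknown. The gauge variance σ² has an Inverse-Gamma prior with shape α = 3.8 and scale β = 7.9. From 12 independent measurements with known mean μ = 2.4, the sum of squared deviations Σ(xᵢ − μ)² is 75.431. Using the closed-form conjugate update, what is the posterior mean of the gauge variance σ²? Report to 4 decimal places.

5.1836

With known mean μ and an Inverse-Gamma(α, β) prior on σ², the Normal likelihood is conjugate: posterior is Inv-Gamma(α + n/2, β + Σ(xᵢ−μ)²/2).
Posterior: Inv-Gamma(3.8 + 12/2, 7.9 + 75.431/2) = Inv-Gamma(9.80, 45.6155).
E[σ²|data] = β/(α−1) = 45.6155/8.80 = 5.1836.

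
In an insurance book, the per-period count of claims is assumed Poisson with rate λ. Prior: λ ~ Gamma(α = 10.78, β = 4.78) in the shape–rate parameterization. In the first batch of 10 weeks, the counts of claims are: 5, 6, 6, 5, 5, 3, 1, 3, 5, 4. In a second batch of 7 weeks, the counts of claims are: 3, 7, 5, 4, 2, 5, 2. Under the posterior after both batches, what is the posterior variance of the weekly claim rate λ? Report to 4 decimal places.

0.1724

With a Gamma(shape α, rate β) prior, the Poisson likelihood is conjugate: the posterior is Gamma(α + ΣXᵢ, β + n).
Batch 1: sum of counts S = 43 over n = 10 weeks.
After batch 1: Gamma(α+S, β+n) = Gamma(10.78+43, 4.78+10) = Gamma(53.78, 14.78).
Batch 2: sum of counts S = 28 over n = 7 weeks.
After batch 2: Gamma(α+S, β+n) = Gamma(53.78+28, 14.78+7) = Gamma(81.78, 21.78).
Var = α/β² = 81.78/21.78² = 0.1724.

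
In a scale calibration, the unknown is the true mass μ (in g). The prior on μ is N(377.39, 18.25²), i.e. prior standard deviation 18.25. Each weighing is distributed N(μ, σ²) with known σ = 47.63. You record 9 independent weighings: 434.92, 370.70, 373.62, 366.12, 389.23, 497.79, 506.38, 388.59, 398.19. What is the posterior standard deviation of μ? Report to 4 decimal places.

For Normal data with known variance σ², a Normal(μ₀, σ₀²) prior on μ is conjugate. Posterior precision = 1/σ₀² + n/σ²; posterior mean is the precision-weighted average of μ₀ and x̄.
σ₀² = 18.25² = 333.0625, σ² = 47.63² = 2268.6169; σ² + n·σ₀² = 2268.6169 + 9·333.0625 = 5266.1794.
Posterior precision = 1/σ₀² + n/σ² = 1/333.0625 + 9/2268.6169 = (σ² + n·σ₀²)/(σ₀²σ²) = 5266.1794/(333.0625·2268.6169); posterior variance σₙ² = σ₀²σ²/(σ² + n·σ₀²) = 333.0625·2268.6169/5266.1794 = 143.479961.
Posterior SD = √σₙ² = √(333.0625·2268.6169/5266.1794) = 11.9783.

11.9783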